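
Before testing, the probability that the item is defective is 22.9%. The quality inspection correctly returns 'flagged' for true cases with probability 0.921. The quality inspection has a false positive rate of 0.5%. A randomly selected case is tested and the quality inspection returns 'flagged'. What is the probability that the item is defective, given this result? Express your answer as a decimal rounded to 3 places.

P(H | E) ≈ 0.982

Let H be the event that the item is defective. P(H) = 0.229, so P(¬H) = 0.771. With E the 'flagged' result, P(E|H) = 0.921 and P(E|¬H) = 0.005.
P(E) = 0.921·0.229 + 0.005·0.771 = 0.21091 + 0.0038550 = 0.21476.
By Bayes' theorem, P(H|E) = 0.21091 / 0.21476 = 0.982.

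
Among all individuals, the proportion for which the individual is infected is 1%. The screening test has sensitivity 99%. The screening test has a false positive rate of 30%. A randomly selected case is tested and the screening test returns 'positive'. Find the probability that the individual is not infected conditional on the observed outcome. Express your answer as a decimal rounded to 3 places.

Write H for 'the individual is infected'. Prior odds H:¬H = 0.01/0.99 = 0.010101. For the 'positive' outcome, the likelihood ratio is 0.99/0.3 = 3.3000.
Posterior odds = 0.010101 × 3.3000 = 0.033333, so P(H|E) = 0.033333/(1+0.033333) = 0.032. Then P(¬H|E) = 1 − 0.032 = 0.968.

P(¬H | E) ≈ 0.968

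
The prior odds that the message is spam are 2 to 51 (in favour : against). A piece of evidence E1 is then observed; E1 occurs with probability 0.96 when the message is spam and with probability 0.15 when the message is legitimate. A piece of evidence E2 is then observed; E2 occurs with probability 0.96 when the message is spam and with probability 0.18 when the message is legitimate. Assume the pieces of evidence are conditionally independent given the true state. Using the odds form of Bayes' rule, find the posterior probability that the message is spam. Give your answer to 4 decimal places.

Posterior probability ≈ 0.5724

Prior odds = 2/51 = 0.039216.
Likelihood ratio for E1 = 0.96/0.15 = 6.4000.
Likelihood ratio for E2 = 0.96/0.18 = 5.3333.
Posterior odds = prior odds × LR₁ × LR₂ = 1.3386.
Posterior probability = odds/(1+odds) = 1.3386/2.3386 = 0.5724.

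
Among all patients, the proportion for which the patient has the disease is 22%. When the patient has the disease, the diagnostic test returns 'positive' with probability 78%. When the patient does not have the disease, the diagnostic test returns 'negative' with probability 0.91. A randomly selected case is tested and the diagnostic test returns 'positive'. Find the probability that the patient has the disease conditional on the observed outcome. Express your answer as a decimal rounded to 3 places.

Let H be the event that the patient has the disease. P(H) = 0.22, so P(¬H) = 0.78. With E the 'positive' result, P(E|H) = 0.78 and P(E|¬H) = 0.09.
P(E) = 0.78·0.22 + 0.09·0.78 = 0.17160 + 0.070200 = 0.24180.
By Bayes' theorem, P(H|E) = 0.17160 / 0.24180 = 0.710.

P(H | E) ≈ 0.710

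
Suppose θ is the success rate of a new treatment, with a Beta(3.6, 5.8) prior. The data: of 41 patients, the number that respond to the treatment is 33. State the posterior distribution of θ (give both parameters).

Posterior: Beta(36.6, 13.8)

Observing 33 successes and 8 failures updates Beta(3.6, 5.8) by adding the success and failure counts to the two shape parameters: α = 3.6+33 = 36.6, β = 5.8+8 = 13.8.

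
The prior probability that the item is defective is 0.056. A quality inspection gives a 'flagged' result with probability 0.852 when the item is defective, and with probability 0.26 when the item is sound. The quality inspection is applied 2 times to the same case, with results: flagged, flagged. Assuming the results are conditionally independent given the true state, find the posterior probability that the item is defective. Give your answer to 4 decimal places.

Let H be the event that the item is defective; start with P(H) = 0.056. P('flagged'|H) = 0.852, P('flagged'|¬H) = 0.26.
Update on result 1 ('flagged'): P(H) ← 0.852·0.0560 / (0.852·0.0560 + 0.26·0.9440) = 0.047712/0.29315 = 0.1628.
Update on result 2 ('flagged'): P(H) ← 0.852·0.1628 / (0.852·0.1628 + 0.26·0.8372) = 0.13867/0.35635 = 0.3891.

Posterior P(H) ≈ 0.3891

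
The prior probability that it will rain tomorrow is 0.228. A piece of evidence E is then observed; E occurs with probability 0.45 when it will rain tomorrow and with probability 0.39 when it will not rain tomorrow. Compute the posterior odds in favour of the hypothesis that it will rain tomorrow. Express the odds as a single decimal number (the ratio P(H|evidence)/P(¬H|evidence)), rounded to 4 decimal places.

Posterior odds ≈ 0.3408

Prior odds = 0.228/(1−0.228) = 0.29534. In log-odds, ln(0.29534) = -1.2196.
Add log likelihood ratio: ln(1.1538) = 0.14310.
Posterior log-odds = -1.0765, so posterior odds = exp(-1.0765) = 0.34077.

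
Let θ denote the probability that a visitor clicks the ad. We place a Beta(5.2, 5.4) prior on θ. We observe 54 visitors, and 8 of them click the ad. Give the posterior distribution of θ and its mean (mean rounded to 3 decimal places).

Posterior: Beta(13.2, 51.4); mean ≈ 0.204

Observing 8 successes and 46 failures updates Beta(5.2, 5.4) by adding the success and failure counts to the two shape parameters: α = 5.2+8 = 13.2, β = 5.4+46 = 51.4.
E[θ | data] = 13.2/(13.2+51.4) = 0.204.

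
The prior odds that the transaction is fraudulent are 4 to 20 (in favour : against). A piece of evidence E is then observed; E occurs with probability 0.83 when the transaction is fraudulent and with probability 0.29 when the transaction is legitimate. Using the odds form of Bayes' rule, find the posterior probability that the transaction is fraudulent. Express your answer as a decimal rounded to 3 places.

Posterior probability ≈ 0.364

Prior odds = 4/20 = 0.20000. In log-odds, ln(0.20000) = -1.6094.
Add log likelihood ratio: ln(2.8621) = 1.0515.
Posterior log-odds = -0.55789, so posterior odds = exp(-0.55789) = 0.57241. Converting, P(H|E) = 0.57241/1.5724 = 0.364.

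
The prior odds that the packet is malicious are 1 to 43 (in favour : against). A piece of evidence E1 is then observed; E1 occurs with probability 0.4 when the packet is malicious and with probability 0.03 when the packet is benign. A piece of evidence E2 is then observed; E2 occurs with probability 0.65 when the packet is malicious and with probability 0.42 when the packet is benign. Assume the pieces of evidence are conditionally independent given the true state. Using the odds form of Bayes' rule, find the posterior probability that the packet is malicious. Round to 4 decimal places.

Prior odds = 1/43 = 0.023256. In log-odds, ln(0.023256) = -3.7612.
Add log likelihood ratios: ln(13.333) + ln(1.5476) = 3.0270.
Posterior log-odds = -0.73422, so posterior odds = exp(-0.73422) = 0.47988. Converting, P(H|E) = 0.47988/1.4799 = 0.3243.

Posterior probability ≈ 0.3243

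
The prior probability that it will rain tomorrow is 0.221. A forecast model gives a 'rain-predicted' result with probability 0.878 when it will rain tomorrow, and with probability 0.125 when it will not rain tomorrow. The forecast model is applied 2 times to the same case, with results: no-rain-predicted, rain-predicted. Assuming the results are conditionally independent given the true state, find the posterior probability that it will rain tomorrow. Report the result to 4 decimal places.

With H the event that it will rain tomorrow, the joint likelihood of the observed sequence is P(data|H) = 0.122·0.878 = 0.10712 and P(data|¬H) = 0.875·0.125 = 0.10938.
Bayes: P(H|data) = 0.221·0.10712 / (0.221·0.10712 + 0.779·0.10938) = 0.023673/0.10888 = 0.2174.

Posterior P(H) ≈ 0.2174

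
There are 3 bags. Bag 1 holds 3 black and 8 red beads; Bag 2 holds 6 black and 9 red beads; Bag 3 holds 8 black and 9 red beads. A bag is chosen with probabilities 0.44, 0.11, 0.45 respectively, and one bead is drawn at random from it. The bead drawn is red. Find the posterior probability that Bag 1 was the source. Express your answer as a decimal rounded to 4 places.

Tabulate prior·likelihood by source: [1] prior 0.44, lik 0.7273, product 0.3200; [2] prior 0.11, lik 0.6, product 0.06600; [3] prior 0.45, lik 0.5294, product 0.2382.
Normalizing constant = 0.62424; the posterior for Bag 1 is its product over the sum, 0.3200/0.62424 = 0.5126.

Posterior probability ≈ 0.5126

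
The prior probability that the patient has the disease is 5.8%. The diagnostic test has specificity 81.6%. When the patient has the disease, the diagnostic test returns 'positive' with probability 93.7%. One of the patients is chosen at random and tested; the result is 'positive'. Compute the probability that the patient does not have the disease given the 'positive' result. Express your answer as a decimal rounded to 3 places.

Write H for 'the patient has the disease'. Prior odds H:¬H = 0.058/0.942 = 0.061571. For the 'positive' outcome, the likelihood ratio is 0.937/0.184 = 5.0924.
Posterior odds = 0.061571 × 5.0924 = 0.31354, so P(H|E) = 0.31354/(1+0.31354) = 0.239. Then P(¬H|E) = 1 − 0.239 = 0.761.

P(¬H | E) ≈ 0.761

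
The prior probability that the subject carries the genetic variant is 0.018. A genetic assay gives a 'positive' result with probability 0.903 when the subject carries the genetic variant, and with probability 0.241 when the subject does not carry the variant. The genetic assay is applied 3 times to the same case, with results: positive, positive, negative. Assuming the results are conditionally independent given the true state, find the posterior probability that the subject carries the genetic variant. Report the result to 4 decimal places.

Posterior P(H) ≈ 0.0318

With H the event that the subject carries the genetic variant, the joint likelihood of the observed sequence is P(data|H) = 0.903·0.903·0.097 = 0.079095 and P(data|¬H) = 0.241·0.241·0.759 = 0.044083.
Bayes: P(H|data) = 0.018·0.079095 / (0.018·0.079095 + 0.982·0.044083) = 0.0014237/0.044714 = 0.0318.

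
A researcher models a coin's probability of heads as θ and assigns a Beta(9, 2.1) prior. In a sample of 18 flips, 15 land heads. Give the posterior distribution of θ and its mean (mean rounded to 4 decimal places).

Posterior: Beta(24, 5.1); mean ≈ 0.8247

The binomial likelihood is conjugate to the Beta prior: with 15 successes and 3 failures, the posterior is Beta(9+15, 2.1+3) = Beta(24, 5.1).
Posterior mean = α/(α+β) = 24/29.1 = 0.8247.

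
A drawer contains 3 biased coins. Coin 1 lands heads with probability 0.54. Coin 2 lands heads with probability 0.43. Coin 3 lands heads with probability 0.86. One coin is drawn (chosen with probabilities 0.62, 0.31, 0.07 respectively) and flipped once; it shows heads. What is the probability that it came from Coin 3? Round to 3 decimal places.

P(heads|C1) = 0.54; P(heads|C2) = 0.43; P(heads|C3) = 0.86.
Prior × likelihood for each source: 0.62·0.54=0.3348, 0.31·0.43=0.1333, 0.07·0.86=0.06020. Summing gives P(heads) = 0.52830.
P(Coin 3 | heads) = 0.06020 / 0.52830 = 0.114.

Posterior probability ≈ 0.114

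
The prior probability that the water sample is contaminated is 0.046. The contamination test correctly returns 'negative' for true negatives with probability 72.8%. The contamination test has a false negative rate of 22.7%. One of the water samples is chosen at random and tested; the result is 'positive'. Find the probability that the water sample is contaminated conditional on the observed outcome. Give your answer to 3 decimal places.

Write H for 'the water sample is contaminated'. Prior odds H:¬H = 0.046/0.954 = 0.048218. For the 'positive' outcome, the likelihood ratio is 0.773/0.272 = 2.8419.
Posterior odds = 0.048218 × 2.8419 = 0.13703, so P(H|E) = 0.13703/(1+0.13703) = 0.121.

P(H | E) ≈ 0.121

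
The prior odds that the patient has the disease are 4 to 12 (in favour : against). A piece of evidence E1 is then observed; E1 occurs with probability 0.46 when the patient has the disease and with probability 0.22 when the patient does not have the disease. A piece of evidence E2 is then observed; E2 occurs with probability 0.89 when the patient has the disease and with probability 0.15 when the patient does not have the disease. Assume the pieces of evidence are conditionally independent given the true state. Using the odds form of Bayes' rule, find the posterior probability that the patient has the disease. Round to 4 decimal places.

Prior odds = 4/12 = 0.33333. In log-odds, ln(0.33333) = -1.0986.
Add log likelihood ratios: ln(2.0909) + ln(5.9333) = 2.5182.
Posterior log-odds = 1.4196, so posterior odds = exp(1.4196) = 4.1354. Converting, P(H|E) = 4.1354/5.1354 = 0.8053.

Posterior probability ≈ 0.8053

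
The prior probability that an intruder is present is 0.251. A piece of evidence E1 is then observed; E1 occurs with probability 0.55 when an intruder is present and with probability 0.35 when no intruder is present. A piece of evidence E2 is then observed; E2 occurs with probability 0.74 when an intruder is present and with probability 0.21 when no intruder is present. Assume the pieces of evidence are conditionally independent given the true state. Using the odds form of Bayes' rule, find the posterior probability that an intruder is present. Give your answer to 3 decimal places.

Prior odds = 0.251/(1−0.251) = 0.33511.
Likelihood ratio for E1 = 0.55/0.35 = 1.5714.
Likelihood ratio for E2 = 0.74/0.21 = 3.5238.
Posterior odds = prior odds × LR₁ × LR₂ = 1.8557.
Posterior probability = odds/(1+odds) = 1.8557/2.8557 = 0.650.

Posterior probability ≈ 0.650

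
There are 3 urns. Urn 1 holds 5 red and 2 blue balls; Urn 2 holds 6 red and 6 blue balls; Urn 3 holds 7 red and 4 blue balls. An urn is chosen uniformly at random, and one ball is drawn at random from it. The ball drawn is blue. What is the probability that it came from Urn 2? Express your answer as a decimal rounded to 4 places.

Posterior probability ≈ 0.4350

Tabulate prior·likelihood by source: [1] prior 0.333333, lik 0.2857, product 0.09524; [2] prior 0.333333, lik 0.5, product 0.1667; [3] prior 0.333333, lik 0.3636, product 0.1212.
Normalizing constant = 0.38312; the posterior for Urn 2 is its product over the sum, 0.1667/0.38312 = 0.4350.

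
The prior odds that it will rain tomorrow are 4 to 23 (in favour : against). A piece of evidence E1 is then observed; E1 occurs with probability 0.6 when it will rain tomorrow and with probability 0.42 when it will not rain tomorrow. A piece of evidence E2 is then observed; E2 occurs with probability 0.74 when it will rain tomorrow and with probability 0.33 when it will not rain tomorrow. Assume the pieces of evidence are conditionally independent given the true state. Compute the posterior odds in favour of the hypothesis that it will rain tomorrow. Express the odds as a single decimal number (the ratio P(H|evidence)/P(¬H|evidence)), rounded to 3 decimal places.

Posterior odds ≈ 0.557

Prior odds = 4/23 = 0.17391. In log-odds, ln(0.17391) = -1.7492.
Add log likelihood ratios: ln(1.4286) + ln(2.2424) = 1.1642.
Posterior log-odds = -0.58497, so posterior odds = exp(-0.58497) = 0.55712.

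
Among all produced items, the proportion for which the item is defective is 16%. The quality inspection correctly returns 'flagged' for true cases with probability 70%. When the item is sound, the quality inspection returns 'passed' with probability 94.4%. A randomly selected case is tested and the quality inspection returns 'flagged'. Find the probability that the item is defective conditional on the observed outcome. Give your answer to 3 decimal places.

P(H | E) ≈ 0.704

Write H for 'the item is defective'. Prior odds H:¬H = 0.16/0.84 = 0.19048. For the 'flagged' outcome, the likelihood ratio is 0.7/0.056 = 12.500.
Posterior odds = 0.19048 × 12.500 = 2.3810, so P(H|E) = 2.3810/(1+2.3810) = 0.704.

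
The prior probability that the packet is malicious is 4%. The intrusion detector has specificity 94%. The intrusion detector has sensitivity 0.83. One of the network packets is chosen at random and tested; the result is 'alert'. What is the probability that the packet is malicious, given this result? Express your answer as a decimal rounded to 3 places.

Write H for 'the packet is malicious'. Prior odds H:¬H = 0.04/0.96 = 0.041667. For the 'alert' outcome, the likelihood ratio is 0.83/0.06 = 13.833.
Posterior odds = 0.041667 × 13.833 = 0.57639, so P(H|E) = 0.57639/(1+0.57639) = 0.366.

P(H | E) ≈ 0.366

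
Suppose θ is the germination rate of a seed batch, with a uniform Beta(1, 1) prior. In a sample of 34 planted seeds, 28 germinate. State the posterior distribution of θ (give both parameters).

Observing 28 successes and 6 failures updates Beta(1, 1) by adding the success and failure counts to the two shape parameters: α = 1+28 = 29, β = 1+6 = 7.

Posterior: Beta(29, 7)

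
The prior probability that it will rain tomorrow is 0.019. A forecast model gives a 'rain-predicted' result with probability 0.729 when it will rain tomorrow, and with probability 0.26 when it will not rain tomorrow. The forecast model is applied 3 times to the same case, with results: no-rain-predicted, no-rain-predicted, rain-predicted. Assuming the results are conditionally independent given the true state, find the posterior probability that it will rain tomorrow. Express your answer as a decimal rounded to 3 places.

Posterior P(H) ≈ 0.007

With H the event that it will rain tomorrow, the joint likelihood of the observed sequence is P(data|H) = 0.271·0.271·0.729 = 0.053538 and P(data|¬H) = 0.74·0.74·0.26 = 0.14238.
Bayes: P(H|data) = 0.019·0.053538 / (0.019·0.053538 + 0.981·0.14238) = 0.0010172/0.14069 = 0.0072.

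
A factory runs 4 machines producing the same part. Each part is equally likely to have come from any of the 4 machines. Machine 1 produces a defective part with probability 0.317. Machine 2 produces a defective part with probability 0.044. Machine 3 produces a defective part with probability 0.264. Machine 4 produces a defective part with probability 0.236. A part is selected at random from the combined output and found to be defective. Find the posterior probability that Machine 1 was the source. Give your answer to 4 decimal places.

Posterior probability ≈ 0.3682

P(defective|M1) = 0.317; P(defective|M2) = 0.044; P(defective|M3) = 0.264; P(defective|M4) = 0.236.
Prior × likelihood for each source: 0.25·0.317=0.07925, 0.25·0.044=0.01100, 0.25·0.264=0.06600, 0.25·0.236=0.05900. Summing gives P(defective) = 0.21525.
P(Machine 1 | defective) = 0.07925 / 0.21525 = 0.3682.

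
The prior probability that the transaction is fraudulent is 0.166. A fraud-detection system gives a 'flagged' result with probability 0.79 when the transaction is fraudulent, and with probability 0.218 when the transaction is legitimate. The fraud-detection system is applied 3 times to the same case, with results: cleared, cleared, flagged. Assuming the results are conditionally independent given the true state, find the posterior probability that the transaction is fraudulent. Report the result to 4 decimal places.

With H the event that the transaction is fraudulent, the joint likelihood of the observed sequence is P(data|H) = 0.21·0.21·0.79 = 0.034839 and P(data|¬H) = 0.782·0.782·0.218 = 0.13331.
Bayes: P(H|data) = 0.166·0.034839 / (0.166·0.034839 + 0.834·0.13331) = 0.0057833/0.11697 = 0.0494.

Posterior P(H) ≈ 0.0494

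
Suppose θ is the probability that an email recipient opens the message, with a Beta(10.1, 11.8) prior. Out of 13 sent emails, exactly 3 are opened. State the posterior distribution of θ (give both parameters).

Posterior: Beta(13.1, 21.8)

Observing 3 successes and 10 failures updates Beta(10.1, 11.8) by adding the success and failure counts to the two shape parameters: α = 10.1+3 = 13.1, β = 11.8+10 = 21.8.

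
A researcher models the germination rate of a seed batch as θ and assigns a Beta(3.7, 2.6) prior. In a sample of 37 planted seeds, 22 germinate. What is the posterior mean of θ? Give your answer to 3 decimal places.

Posterior mean ≈ 0.594

Observing 22 successes and 15 failures updates Beta(3.7, 2.6) by adding the success and failure counts to the two shape parameters: α = 3.7+22 = 25.7, β = 2.6+15 = 17.6.
E[θ | data] = 25.7/(25.7+17.6) = 0.594.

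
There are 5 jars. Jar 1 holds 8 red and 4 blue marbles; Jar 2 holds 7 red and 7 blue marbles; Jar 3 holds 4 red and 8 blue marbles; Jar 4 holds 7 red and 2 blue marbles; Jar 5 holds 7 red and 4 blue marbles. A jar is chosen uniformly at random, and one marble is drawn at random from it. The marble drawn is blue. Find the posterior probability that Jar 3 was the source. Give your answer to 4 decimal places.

Tabulate prior·likelihood by source: [1] prior 0.2, lik 0.3333, product 0.06667; [2] prior 0.2, lik 0.5, product 0.1000; [3] prior 0.2, lik 0.6667, product 0.1333; [4] prior 0.2, lik 0.2222, product 0.04444; [5] prior 0.2, lik 0.3636, product 0.07273.
Normalizing constant = 0.41717; the posterior for Jar 3 is its product over the sum, 0.1333/0.41717 = 0.3196.

Posterior probability ≈ 0.3196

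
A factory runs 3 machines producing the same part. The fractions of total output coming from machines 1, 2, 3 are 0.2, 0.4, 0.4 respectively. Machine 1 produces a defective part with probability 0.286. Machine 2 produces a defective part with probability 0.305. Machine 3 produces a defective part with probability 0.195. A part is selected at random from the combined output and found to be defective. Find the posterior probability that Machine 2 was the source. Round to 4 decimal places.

P(defective|M1) = 0.286; P(defective|M2) = 0.305; P(defective|M3) = 0.195.
Prior × likelihood for each source: 0.2·0.286=0.05720, 0.4·0.305=0.1220, 0.4·0.195=0.07800. Summing gives P(defective) = 0.25720.
P(Machine 2 | defective) = 0.1220 / 0.25720 = 0.4743.

Posterior probability ≈ 0.4743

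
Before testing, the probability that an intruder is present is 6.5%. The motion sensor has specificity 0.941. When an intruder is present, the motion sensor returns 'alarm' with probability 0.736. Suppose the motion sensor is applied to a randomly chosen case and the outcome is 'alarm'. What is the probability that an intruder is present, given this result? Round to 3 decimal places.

P(H | E) ≈ 0.464

Write H for 'an intruder is present'. Prior odds H:¬H = 0.065/0.935 = 0.069519. For the 'alarm' outcome, the likelihood ratio is 0.736/0.059 = 12.475.
Posterior odds = 0.069519 × 12.475 = 0.86722, so P(H|E) = 0.86722/(1+0.86722) = 0.464.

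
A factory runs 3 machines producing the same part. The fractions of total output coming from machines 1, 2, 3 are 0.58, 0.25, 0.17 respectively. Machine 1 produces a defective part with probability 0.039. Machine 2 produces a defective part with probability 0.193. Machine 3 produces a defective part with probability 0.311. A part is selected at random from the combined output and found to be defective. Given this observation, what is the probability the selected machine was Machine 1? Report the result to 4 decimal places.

P(defective|M1) = 0.039; P(defective|M2) = 0.193; P(defective|M3) = 0.311.
Prior × likelihood for each source: 0.58·0.039=0.02262, 0.25·0.193=0.04825, 0.17·0.311=0.05287. Summing gives P(defective) = 0.12374.
P(Machine 1 | defective) = 0.02262 / 0.12374 = 0.1828.

Posterior probability ≈ 0.1828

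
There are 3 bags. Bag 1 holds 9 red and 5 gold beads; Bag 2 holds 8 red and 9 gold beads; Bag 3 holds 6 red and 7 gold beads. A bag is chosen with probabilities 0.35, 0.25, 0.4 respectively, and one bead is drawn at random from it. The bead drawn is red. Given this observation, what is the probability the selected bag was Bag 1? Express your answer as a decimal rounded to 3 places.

Posterior probability ≈ 0.427

P(red|Bag 1) = 0.6429; P(red|Bag 2) = 0.4706; P(red|Bag 3) = 0.4615.
Prior × likelihood for each source: 0.35·0.6429=0.2250, 0.25·0.4706=0.1176, 0.4·0.4615=0.1846. Summing gives P(red) = 0.52726.
P(Bag 1 | red) = 0.2250 / 0.52726 = 0.427.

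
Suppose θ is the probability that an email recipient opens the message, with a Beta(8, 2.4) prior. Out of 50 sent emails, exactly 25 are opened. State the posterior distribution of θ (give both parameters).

Posterior: Beta(33, 27.4)

The binomial likelihood is conjugate to the Beta prior: with 25 successes and 25 failures, the posterior is Beta(8+25, 2.4+25) = Beta(33, 27.4).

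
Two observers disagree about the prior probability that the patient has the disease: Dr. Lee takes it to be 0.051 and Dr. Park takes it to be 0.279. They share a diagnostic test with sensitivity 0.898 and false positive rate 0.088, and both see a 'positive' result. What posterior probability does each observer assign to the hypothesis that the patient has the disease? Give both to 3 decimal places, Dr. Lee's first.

The likelihood ratio for a 'positive' result is 0.898/0.088 = 10.205.
Dr. Lee: prior odds 0.051/0.949 = 0.053741; posterior odds 0.54840; posterior probability 0.354.
Dr. Park: prior odds 0.279/0.721 = 0.38696; posterior odds 3.9488; posterior probability 0.798.

Dr. Lee: 0.354; Dr. Park: 0.798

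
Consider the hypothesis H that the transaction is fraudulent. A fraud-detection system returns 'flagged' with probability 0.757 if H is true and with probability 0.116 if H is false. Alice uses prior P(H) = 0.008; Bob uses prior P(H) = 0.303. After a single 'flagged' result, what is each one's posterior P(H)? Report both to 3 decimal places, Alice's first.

The likelihood ratio for a 'flagged' result is 0.757/0.116 = 6.5259.
Alice: prior odds 0.008/0.992 = 0.0080645; posterior odds 0.052628; posterior probability 0.050.
Bob: prior odds 0.303/0.697 = 0.43472; posterior odds 2.8369; posterior probability 0.739.

Alice: 0.050; Bob: 0.739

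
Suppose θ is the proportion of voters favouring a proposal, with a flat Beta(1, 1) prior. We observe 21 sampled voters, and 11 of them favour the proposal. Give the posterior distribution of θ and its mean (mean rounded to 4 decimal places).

Posterior: Beta(12, 11); mean ≈ 0.5217

Observing 11 successes and 10 failures updates Beta(1, 1) by adding the success and failure counts to the two shape parameters: α = 1+11 = 12, β = 1+10 = 11.
Posterior mean = α/(α+β) = 12/23 = 0.5217.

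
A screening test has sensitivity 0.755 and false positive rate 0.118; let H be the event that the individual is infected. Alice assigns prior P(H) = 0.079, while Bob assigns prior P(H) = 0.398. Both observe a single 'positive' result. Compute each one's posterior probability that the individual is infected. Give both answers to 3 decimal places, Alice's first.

Alice: 0.354; Bob: 0.809

The likelihood ratio for a 'positive' result is 0.755/0.118 = 6.3983.
Alice: prior odds 0.079/0.921 = 0.085776; posterior odds 0.54882; posterior probability 0.354.
Bob: prior odds 0.398/0.602 = 0.66113; posterior odds 4.2301; posterior probability 0.809.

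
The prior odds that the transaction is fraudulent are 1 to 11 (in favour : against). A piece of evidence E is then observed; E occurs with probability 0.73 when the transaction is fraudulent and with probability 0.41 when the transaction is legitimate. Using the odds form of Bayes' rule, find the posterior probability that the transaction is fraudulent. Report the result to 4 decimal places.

Posterior probability ≈ 0.1393

Prior odds = 1/11 = 0.090909.
Likelihood ratio for E = 0.73/0.41 = 1.7805.
Posterior odds = prior odds × LR = 0.16186.
Posterior probability = odds/(1+odds) = 0.16186/1.1619 = 0.1393.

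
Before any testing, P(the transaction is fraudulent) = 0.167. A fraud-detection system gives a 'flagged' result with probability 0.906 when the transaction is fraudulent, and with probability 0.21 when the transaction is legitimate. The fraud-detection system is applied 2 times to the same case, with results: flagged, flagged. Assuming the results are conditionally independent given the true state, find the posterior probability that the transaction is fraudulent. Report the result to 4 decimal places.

Posterior P(H) ≈ 0.7887

With H the event that the transaction is fraudulent, the joint likelihood of the observed sequence is P(data|H) = 0.906·0.906 = 0.82084 and P(data|¬H) = 0.21·0.21 = 0.044100.
Bayes: P(H|data) = 0.167·0.82084 / (0.167·0.82084 + 0.833·0.044100) = 0.13708/0.17381 = 0.7887.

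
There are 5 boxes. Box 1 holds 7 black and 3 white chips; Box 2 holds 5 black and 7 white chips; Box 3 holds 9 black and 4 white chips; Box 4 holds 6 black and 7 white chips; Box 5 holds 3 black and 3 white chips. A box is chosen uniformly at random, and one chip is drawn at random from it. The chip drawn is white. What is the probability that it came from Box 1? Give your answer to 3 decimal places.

Tabulate prior·likelihood by source: [1] prior 0.2, lik 0.3, product 0.06000; [2] prior 0.2, lik 0.5833, product 0.1167; [3] prior 0.2, lik 0.3077, product 0.06154; [4] prior 0.2, lik 0.5385, product 0.1077; [5] prior 0.2, lik 0.5, product 0.1000.
Normalizing constant = 0.44590; the posterior for Box 1 is its product over the sum, 0.06000/0.44590 = 0.135.

Posterior probability ≈ 0.135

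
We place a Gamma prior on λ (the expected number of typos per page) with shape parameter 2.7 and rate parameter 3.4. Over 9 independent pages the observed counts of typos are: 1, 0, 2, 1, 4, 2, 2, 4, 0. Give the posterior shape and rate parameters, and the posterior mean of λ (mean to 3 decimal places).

Posterior: Gamma(shape=18.7, rate=12.4); mean ≈ 1.508

Total count ∑xᵢ = 16 over n = 9 pages.
Gamma is conjugate to the Poisson likelihood: posterior is Gamma(shape = 2.7+16 = 18.7, rate = 3.4+9 = 12.4).
Posterior mean = shape/rate = 18.7/12.4 = 1.508.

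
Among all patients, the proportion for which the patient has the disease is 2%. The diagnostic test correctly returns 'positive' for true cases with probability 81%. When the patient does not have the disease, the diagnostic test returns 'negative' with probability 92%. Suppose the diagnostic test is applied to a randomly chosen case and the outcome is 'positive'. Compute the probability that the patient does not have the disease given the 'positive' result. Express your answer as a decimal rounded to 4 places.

P(¬H | E) ≈ 0.8288

Write H for 'the patient has the disease'. Prior odds H:¬H = 0.02/0.98 = 0.020408. For the 'positive' outcome, the likelihood ratio is 0.81/0.08 = 10.125.
Posterior odds = 0.020408 × 10.125 = 0.20663, so P(H|E) = 0.20663/(1+0.20663) = 0.1712. Then P(¬H|E) = 1 − 0.1712 = 0.8288.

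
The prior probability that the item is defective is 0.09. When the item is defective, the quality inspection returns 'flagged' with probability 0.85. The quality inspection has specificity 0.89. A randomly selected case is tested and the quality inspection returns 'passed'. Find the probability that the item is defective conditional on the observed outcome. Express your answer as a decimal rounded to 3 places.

Write H for 'the item is defective'. Prior odds H:¬H = 0.09/0.91 = 0.098901. For the 'passed' outcome, the likelihood ratio is 0.15/0.89 = 0.16854.
Posterior odds = 0.098901 × 0.16854 = 0.016669, so P(H|E) = 0.016669/(1+0.016669) = 0.016.

P(H | E) ≈ 0.016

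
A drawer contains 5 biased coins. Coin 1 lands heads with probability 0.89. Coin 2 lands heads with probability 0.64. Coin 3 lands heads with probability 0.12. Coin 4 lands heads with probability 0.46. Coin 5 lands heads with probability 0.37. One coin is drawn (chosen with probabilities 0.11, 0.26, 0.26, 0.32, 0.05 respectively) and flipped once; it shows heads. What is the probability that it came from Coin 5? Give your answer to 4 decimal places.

P(heads|C1) = 0.89; P(heads|C2) = 0.64; P(heads|C3) = 0.12; P(heads|C4) = 0.46; P(heads|C5) = 0.37.
Prior × likelihood for each source: 0.11·0.89=0.09790, 0.26·0.64=0.1664, 0.26·0.12=0.03120, 0.32·0.46=0.1472, 0.05·0.37=0.01850. Summing gives P(heads) = 0.46120.
P(Coin 5 | heads) = 0.01850 / 0.46120 = 0.0401.

Posterior probability ≈ 0.0401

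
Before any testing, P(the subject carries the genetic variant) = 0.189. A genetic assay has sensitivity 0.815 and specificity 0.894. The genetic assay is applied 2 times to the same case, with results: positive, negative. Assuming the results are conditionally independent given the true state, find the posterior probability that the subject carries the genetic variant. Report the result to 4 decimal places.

Posterior P(H) ≈ 0.2705

With H the event that the subject carries the genetic variant, the joint likelihood of the observed sequence is P(data|H) = 0.815·0.185 = 0.15077 and P(data|¬H) = 0.106·0.894 = 0.094764.
Bayes: P(H|data) = 0.189·0.15077 / (0.189·0.15077 + 0.811·0.094764) = 0.028496/0.10535 = 0.2705.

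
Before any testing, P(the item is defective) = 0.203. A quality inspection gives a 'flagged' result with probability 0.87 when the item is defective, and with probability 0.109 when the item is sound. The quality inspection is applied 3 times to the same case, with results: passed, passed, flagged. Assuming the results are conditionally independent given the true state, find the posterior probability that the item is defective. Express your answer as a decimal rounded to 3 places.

Posterior P(H) ≈ 0.041

With H the event that the item is defective, the joint likelihood of the observed sequence is P(data|H) = 0.13·0.13·0.87 = 0.014703 and P(data|¬H) = 0.891·0.891·0.109 = 0.086533.
Bayes: P(H|data) = 0.203·0.014703 / (0.203·0.014703 + 0.797·0.086533) = 0.0029847/0.071952 = 0.0415.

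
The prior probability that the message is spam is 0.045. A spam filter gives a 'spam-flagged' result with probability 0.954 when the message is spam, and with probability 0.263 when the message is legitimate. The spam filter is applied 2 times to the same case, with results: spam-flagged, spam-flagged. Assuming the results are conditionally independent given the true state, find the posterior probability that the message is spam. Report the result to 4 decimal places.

With H the event that the message is spam, the joint likelihood of the observed sequence is P(data|H) = 0.954·0.954 = 0.91012 and P(data|¬H) = 0.263·0.263 = 0.069169.
Bayes: P(H|data) = 0.045·0.91012 / (0.045·0.91012 + 0.955·0.069169) = 0.040955/0.10701 = 0.3827.

Posterior P(H) ≈ 0.3827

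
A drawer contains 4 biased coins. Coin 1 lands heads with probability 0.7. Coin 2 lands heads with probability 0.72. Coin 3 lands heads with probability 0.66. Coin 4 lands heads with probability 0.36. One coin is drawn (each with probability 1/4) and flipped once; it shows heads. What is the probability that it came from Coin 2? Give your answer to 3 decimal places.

Tabulate prior·likelihood by source: [1] prior 0.25, lik 0.7, product 0.1750; [2] prior 0.25, lik 0.72, product 0.1800; [3] prior 0.25, lik 0.66, product 0.1650; [4] prior 0.25, lik 0.36, product 0.09000.
Normalizing constant = 0.61000; the posterior for Coin 2 is its product over the sum, 0.1800/0.61000 = 0.295.

Posterior probability ≈ 0.295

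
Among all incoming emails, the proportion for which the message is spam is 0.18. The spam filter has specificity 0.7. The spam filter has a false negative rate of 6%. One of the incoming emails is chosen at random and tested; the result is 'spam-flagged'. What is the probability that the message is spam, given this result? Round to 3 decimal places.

Let H be the event that the message is spam. P(H) = 0.18, so P(¬H) = 0.82. With E the 'spam-flagged' result, P(E|H) = 0.94 and P(E|¬H) = 0.3.
P(E) = 0.94·0.18 + 0.3·0.82 = 0.16920 + 0.24600 = 0.41520.
By Bayes' theorem, P(H|E) = 0.16920 / 0.41520 = 0.408.

P(H | E) ≈ 0.408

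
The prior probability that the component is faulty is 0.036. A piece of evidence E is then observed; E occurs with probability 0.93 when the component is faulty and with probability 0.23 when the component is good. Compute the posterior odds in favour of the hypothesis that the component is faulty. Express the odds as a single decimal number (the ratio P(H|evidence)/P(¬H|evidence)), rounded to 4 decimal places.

Posterior odds ≈ 0.1510

Prior odds = 0.036/(1−0.036) = 0.037344.
Likelihood ratio for E = 0.93/0.23 = 4.0435.
Posterior odds = prior odds × LR = 0.15100.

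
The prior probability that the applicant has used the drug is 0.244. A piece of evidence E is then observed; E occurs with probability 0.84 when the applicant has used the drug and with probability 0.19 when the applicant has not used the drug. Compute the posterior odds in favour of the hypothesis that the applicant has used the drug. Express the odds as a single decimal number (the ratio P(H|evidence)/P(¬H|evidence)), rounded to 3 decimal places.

Posterior odds ≈ 1.427

Prior odds = 0.244/(1−0.244) = 0.32275.
Likelihood ratio for E = 0.84/0.19 = 4.4211.
Posterior odds = prior odds × LR = 1.4269.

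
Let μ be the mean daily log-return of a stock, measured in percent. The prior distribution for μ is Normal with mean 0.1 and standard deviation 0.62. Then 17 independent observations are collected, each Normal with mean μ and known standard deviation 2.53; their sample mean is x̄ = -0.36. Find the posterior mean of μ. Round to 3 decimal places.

Prior precision 1/τ₀² = 1/0.62² = 2.60146; data precision n/σ² = 17/2.53² = 2.65588.
Posterior precision = 2.60146 + 2.65588 = 5.25733.
Posterior mean = (2.60146·0.1 + 2.65588·-0.36) / 5.25733 = -0.132.

Posterior mean ≈ -0.132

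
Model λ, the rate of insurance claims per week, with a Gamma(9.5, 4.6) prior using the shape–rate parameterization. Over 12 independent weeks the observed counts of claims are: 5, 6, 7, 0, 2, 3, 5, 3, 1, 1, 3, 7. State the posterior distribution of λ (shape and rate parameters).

Posterior: Gamma(shape=52.5, rate=16.6)

The Poisson likelihood adds the total count to the shape and the number of exposure periods to the rate. Here ∑xᵢ = 43 and n = 12, so shape 9.5→52.5 and rate 4.6→16.6.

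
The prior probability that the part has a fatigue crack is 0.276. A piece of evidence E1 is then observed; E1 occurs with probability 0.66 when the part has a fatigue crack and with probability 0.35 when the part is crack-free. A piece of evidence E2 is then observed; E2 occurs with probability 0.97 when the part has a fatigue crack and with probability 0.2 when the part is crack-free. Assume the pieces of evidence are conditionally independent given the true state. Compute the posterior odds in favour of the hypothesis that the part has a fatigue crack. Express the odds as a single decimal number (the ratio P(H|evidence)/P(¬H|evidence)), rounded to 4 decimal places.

Prior odds = 0.276/(1−0.276) = 0.38122.
Likelihood ratio for E1 = 0.66/0.35 = 1.8857.
Likelihood ratio for E2 = 0.97/0.2 = 4.8500.
Posterior odds = prior odds × LR₁ × LR₂ = 3.4865.

Posterior odds ≈ 3.4865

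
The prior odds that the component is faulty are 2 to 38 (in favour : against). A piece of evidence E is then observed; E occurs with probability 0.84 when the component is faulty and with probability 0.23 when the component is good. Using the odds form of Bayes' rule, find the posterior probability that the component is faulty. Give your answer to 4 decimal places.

Posterior probability ≈ 0.1612

Prior odds = 2/38 = 0.052632. In log-odds, ln(0.052632) = -2.9444.
Add log likelihood ratio: ln(3.6522) = 1.2953.
Posterior log-odds = -1.6491, so posterior odds = exp(-1.6491) = 0.19222. Converting, P(H|E) = 0.19222/1.1922 = 0.1612.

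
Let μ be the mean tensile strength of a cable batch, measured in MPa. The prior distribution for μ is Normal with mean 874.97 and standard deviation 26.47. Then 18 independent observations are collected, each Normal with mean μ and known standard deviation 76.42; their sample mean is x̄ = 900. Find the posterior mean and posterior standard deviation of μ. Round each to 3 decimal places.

Posterior mean ≈ 892.078; posterior SD ≈ 14.892

With known σ, the Normal prior is conjugate. Weight on the data is w = (n/σ²)/(n/σ² + 1/τ₀²) = 0.00308218/(0.00308218+0.00142722) = 0.68350.
Posterior mean = w·x̄ + (1−w)·μ₀ = 0.68350·900 + 0.31650·874.97 = 892.078. Posterior variance = 1/(0.00308218+0.00142722) = 221.759, so SD = 14.892.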